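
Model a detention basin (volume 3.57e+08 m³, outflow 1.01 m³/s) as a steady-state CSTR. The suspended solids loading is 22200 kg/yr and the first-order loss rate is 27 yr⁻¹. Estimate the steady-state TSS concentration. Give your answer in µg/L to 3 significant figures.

2.30 µg/L

Outflow Q = 1.01 m³/s × 3.156e+07 s/yr = 3.187e+07 m³/yr.
Steady-state CSTR mass balance: W = Q·C + k·V·C, so C = W/(Q + kV).
Q + kV = 3.187e+07 + 27·3.57e+08 = 9.671e+09 m³/yr.
C = 22200/9.671e+09 = 2.296e-06 kg/m³ = 0.002296 mg/L = 2.296 µg/L.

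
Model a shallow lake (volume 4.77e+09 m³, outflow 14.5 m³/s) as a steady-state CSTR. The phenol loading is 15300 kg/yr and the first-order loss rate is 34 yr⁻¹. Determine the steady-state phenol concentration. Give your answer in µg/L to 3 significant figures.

0.0941 µg/L

Outflow Q = 14.5 m³/s × 3.156e+07 s/yr = 4.576e+08 m³/yr.
Steady-state CSTR mass balance: W = Q·C + k·V·C, so C = W/(Q + kV).
Q + kV = 4.576e+08 + 34·4.77e+09 = 1.626e+11 m³/yr.
C = 15300/1.626e+11 = 9.407e-08 kg/m³ = 9.407e-05 mg/L = 0.09407 µg/L.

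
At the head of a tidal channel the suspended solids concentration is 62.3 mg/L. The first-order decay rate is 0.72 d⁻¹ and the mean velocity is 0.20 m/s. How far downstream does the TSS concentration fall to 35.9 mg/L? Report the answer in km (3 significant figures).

13.2 km

From C = C₀·e^(−kt), t = ln(C₀/C)/k = ln(62.3/35.9)/0.72 = 0.5512/0.72 = 0.7656 d.
Distance = v·t = 0.20 m/s × 6.615e+04 s = 1.323e+04 m = 13.23 km.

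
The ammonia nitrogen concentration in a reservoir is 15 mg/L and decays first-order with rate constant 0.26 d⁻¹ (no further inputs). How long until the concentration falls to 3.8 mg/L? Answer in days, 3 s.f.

5.28 d

t = ln(C₀/C)/k = ln(15/3.8)/0.26 = 1.373/0.26 = 5.281 d.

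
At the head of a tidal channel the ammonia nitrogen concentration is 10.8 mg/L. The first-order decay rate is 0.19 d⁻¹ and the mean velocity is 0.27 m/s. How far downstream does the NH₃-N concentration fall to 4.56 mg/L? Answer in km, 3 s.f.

106 km

From C = C₀·e^(−kt), t = ln(C₀/C)/k = ln(10.8/4.56)/0.19 = 0.8622/0.19 = 4.538 d.
Distance = v·t = 0.27 m/s × 3.921e+05 s = 1.059e+05 m = 105.9 km.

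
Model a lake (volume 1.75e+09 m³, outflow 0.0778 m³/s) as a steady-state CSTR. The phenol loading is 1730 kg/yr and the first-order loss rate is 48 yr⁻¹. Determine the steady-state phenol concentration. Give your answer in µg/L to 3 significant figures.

0.0206 µg/L

Outflow Q = 0.0778 m³/s × 3.156e+07 s/yr = 2.455e+06 m³/yr.
Steady-state CSTR mass balance: W = Q·C + k·V·C, so C = W/(Q + kV).
Q + kV = 2.455e+06 + 48·1.75e+09 = 8.4e+10 m³/yr.
C = 1730/8.4e+10 = 2.059e-08 kg/m³ = 2.059e-05 mg/L = 0.02059 µg/L.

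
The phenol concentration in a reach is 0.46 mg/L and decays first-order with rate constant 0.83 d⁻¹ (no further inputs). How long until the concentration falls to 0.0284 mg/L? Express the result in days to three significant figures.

t = ln(C₀/C)/k = ln(0.46/0.0284)/0.83 = 2.785/0.83 = 3.355 d.

3.36 d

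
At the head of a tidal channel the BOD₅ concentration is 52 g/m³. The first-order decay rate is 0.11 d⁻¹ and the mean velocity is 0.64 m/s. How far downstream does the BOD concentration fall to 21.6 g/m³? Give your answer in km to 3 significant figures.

442 km

From C = C₀·e^(−kt), t = ln(C₀/C)/k = ln(52/21.6)/0.11 = 0.8786/0.11 = 7.987 d.
Distance = v·t = 0.64 m/s × 6.901e+05 s = 4.416e+05 m = 441.6 km.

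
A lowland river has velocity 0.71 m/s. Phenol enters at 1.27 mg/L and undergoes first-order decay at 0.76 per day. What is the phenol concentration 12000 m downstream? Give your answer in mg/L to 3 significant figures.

Travel time t = 12000 m / 0.71 m/s = 1.2e+04/0.71 = 1.69e+04 s = 0.1956 d.
First-order decay: C = 1.27·exp(−0.76·0.1956) = 1.27·0.8619 = 1.095 mg/L.

1.09 mg/L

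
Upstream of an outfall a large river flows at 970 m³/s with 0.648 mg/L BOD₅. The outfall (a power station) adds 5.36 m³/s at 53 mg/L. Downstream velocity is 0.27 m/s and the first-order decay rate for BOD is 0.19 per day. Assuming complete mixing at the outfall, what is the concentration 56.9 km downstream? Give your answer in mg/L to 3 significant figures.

0.589 mg/L

After complete mixing, C₀ = (5.36·53 + 970·0.648) / 975.4 = 0.9357 mg/L.
Travel time t = 5.69e+04 m / 0.27 m/s = 2.107e+05 s = 2.439 d.
C = 0.9357·exp(−0.19·2.439) = 0.9357·0.6291 = 0.5887 mg/L.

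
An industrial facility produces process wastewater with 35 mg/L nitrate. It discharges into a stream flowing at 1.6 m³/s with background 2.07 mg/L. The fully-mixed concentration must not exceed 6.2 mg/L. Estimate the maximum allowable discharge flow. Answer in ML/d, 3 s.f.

Mass balance at complete mixing: C_std·(Q_w + Q_r) = Q_w·C_e + Q_r·C_b.
Rearranging, Q_w = Q_r·(C_std − C_b)/(C_e − C_std) = 1.6·(6.2 − 2.07) / (35 − 6.2) = 0.2294 m³/s.
= 19.82 ML/d.

19.8 ML/d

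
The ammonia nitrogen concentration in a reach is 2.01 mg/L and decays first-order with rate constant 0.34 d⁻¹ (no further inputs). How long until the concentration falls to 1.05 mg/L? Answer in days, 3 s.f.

1.91 d

t = ln(C₀/C)/k = ln(2.01/1.05)/0.34 = 0.6493/0.34 = 1.91 d.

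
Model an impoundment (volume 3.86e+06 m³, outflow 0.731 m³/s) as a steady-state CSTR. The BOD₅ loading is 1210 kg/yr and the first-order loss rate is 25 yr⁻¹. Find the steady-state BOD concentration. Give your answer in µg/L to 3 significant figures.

Outflow Q = 0.731 m³/s × 3.156e+07 s/yr = 2.307e+07 m³/yr.
Steady-state CSTR mass balance: W = Q·C + k·V·C, so C = W/(Q + kV).
Q + kV = 2.307e+07 + 25·3.86e+06 = 1.196e+08 m³/yr.
C = 1210/1.196e+08 = 1.012e-05 kg/m³ = 0.01012 mg/L = 10.12 µg/L.

10.1 µg/L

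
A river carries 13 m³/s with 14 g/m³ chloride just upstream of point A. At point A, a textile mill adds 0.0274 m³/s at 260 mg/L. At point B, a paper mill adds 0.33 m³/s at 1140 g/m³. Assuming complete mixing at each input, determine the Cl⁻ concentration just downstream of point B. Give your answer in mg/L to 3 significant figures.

After input A: C = (13·14 + 0.0274·260) / 13.03 = 14.52 mg/L.
After input B: C = (13.03·14.52 + 0.33·1140) / 13.36 = 42.32 mg/L.

42.3 mg/L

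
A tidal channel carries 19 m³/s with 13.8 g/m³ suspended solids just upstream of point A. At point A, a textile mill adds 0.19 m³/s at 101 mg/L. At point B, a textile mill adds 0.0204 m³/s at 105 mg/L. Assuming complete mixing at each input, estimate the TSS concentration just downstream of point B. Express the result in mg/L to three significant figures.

After input A: C = (19·13.8 + 0.19·101) / 19.19 = 14.66 mg/L.
After input B: C = (19.19·14.66 + 0.0204·105) / 19.21 = 14.76 mg/L.

14.8 mg/L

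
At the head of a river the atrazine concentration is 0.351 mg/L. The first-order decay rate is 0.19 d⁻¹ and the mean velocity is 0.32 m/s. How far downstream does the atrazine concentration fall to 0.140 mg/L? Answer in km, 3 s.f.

134 km

From C = C₀·e^(−kt), t = ln(C₀/C)/k = ln(0.351/0.140)/0.19 = 0.9191/0.19 = 4.838 d.
Distance = v·t = 0.32 m/s × 4.18e+05 s = 1.337e+05 m = 133.7 km.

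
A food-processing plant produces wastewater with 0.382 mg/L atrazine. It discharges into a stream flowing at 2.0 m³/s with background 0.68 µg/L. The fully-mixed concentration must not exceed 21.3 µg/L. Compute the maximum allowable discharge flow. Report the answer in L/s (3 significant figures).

114 L/s

0.68 µg/L = 0.00068 mg/L.
21.3 µg/L = 0.0213 mg/L.
Mass balance at complete mixing: C_std·(Q_w + Q_r) = Q_w·C_e + Q_r·C_b.
Rearranging, Q_w = Q_r·(C_std − C_b)/(C_e − C_std) = 2.0·(0.0213 − 0.00068) / (0.382 − 0.0213) = 0.1143 m³/s.
= 114.3 L/s.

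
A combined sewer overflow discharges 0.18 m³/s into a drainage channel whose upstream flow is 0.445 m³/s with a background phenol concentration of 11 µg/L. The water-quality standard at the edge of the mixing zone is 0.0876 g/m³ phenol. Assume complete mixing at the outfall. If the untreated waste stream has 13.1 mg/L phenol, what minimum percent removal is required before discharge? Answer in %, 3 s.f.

97.9 %

11 µg/L = 0.011 mg/L.
Mass balance: 0.0876·0.625 = 0.18·Cₑ + 0.445·0.011.
Cₑ = (0.05475 − 0.004895) / 0.18 = 0.277 mg/L.
Required removal = 1 − 0.277/13.1 = 97.89 %.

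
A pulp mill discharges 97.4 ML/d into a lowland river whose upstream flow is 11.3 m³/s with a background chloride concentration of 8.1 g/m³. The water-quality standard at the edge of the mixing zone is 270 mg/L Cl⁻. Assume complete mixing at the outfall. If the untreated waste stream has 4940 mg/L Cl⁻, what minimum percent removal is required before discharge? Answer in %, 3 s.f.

41.4 %

97.4 ML/d = 1.127 m³/s.
Mass balance: 270·12.43 = 1.127·Cₑ + 11.3·8.1.
Cₑ = (3355 − 91.53) / 1.127 = 2895 mg/L.
Required removal = 1 − 2895/4940 = 41.39 %.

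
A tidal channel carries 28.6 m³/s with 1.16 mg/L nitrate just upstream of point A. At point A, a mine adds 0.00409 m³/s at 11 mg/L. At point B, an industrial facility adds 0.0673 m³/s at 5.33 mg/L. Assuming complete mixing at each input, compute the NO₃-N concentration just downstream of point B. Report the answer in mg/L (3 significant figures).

After input A: C = (28.6·1.16 + 0.00409·11) / 28.6 = 1.161 mg/L.
After input B: C = (28.6·1.161 + 0.0673·5.33) / 28.67 = 1.171 mg/L.

1.17 mg/L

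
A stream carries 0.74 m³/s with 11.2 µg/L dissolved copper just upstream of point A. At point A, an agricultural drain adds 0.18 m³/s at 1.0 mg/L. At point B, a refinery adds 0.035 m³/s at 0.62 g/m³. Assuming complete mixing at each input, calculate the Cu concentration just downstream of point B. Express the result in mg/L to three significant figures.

0.220 mg/L

11.2 µg/L = 0.0112 mg/L.
After input A: C = (0.74·0.0112 + 0.18·1) / 0.92 = 0.2047 mg/L.
After input B: C = (0.92·0.2047 + 0.035·0.62) / 0.955 = 0.2199 mg/L.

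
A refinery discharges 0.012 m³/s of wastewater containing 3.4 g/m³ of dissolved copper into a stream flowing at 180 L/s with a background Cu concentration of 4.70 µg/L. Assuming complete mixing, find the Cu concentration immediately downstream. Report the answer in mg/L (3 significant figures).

180 L/s = 0.18 m³/s.
4.70 µg/L = 0.0047 mg/L.
By mass balance at complete mixing, C = (0.012·3.4 + 0.18·0.0047) / (0.012 + 0.18) = 0.04165/0.192 = 0.2169 mg/L.

0.217 mg/L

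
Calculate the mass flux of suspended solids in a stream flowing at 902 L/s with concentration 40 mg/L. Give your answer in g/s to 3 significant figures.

902 L/s = 0.902 m³/s.
Mass flux = Q·C = 0.902 m³/s × 40 g/m³ = 36.08 g/s.

36.1 g/s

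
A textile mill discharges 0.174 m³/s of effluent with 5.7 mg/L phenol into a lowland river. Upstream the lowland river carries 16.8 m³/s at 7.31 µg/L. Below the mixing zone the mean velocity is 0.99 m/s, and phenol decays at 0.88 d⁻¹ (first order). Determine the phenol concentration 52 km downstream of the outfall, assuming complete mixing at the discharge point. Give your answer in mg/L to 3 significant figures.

0.0385 mg/L

7.31 µg/L = 0.00731 mg/L.
After complete mixing, C₀ = (0.174·5.7 + 16.8·0.00731) / 16.97 = 0.06567 mg/L.
Travel time t = 5.2e+04 m / 0.99 m/s = 5.253e+04 s = 0.6079 d.
C = 0.06567·exp(−0.88·0.6079) = 0.06567·0.5857 = 0.03846 mg/L.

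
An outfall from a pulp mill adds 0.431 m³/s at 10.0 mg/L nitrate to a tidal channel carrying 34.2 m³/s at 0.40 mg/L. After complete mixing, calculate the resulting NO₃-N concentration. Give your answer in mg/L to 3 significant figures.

Conservation of mass across the mixing zone: C = (0.431·10 + 34.2·0.4) / (0.431 + 34.2) = 17.99/34.63 = 0.5195 mg/L.

0.519 mg/L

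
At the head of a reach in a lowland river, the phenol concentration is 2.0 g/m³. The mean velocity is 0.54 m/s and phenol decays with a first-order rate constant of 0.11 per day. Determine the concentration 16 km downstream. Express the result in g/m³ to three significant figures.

1.93 g/m³

Travel time t = 16 km / 0.54 m/s = 1.6e+04/0.54 = 2.963e+04 s = 0.3429 d.
First-order decay: C = 2.0·exp(−0.11·0.3429) = 2.0·0.963 = 1.926 g/m³.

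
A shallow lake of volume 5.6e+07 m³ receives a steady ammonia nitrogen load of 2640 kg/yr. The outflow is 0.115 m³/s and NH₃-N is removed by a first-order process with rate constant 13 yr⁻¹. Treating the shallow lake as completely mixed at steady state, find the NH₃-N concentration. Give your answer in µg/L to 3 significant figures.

3.61 µg/L

Outflow Q = 0.115 m³/s × 3.156e+07 s/yr = 3.629e+06 m³/yr.
Steady-state CSTR mass balance: W = Q·C + k·V·C, so C = W/(Q + kV).
Q + kV = 3.629e+06 + 13·5.6e+07 = 7.316e+08 m³/yr.
C = 2640/7.316e+08 = 3.608e-06 kg/m³ = 0.003608 mg/L = 3.608 µg/L.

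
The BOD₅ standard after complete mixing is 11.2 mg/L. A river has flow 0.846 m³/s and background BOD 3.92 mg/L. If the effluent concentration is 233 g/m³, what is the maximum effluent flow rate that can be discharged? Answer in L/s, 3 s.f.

27.8 L/s

Mass balance at complete mixing: C_std·(Q_w + Q_r) = Q_w·C_e + Q_r·C_b.
Rearranging, Q_w = Q_r·(C_std − C_b)/(C_e − C_std) = 0.846·(11.2 − 3.92) / (233 − 11.2) = 0.02777 m³/s.
= 27.77 L/s.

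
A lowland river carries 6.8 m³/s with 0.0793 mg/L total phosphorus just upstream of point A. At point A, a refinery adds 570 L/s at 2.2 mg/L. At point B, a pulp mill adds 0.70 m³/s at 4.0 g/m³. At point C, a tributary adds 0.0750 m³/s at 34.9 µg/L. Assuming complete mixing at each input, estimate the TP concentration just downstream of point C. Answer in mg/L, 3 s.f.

570 L/s = 0.57 m³/s.
After input A: C = (6.8·0.0793 + 0.57·2.2) / 7.37 = 0.2433 mg/L.
After input B: C = (7.37·0.2433 + 0.7·4) / 8.07 = 0.5692 mg/L.
34.9 µg/L = 0.0349 mg/L.
After input C: C = (8.07·0.5692 + 0.075·0.0349) / 8.145 = 0.5643 mg/L.

0.564 mg/L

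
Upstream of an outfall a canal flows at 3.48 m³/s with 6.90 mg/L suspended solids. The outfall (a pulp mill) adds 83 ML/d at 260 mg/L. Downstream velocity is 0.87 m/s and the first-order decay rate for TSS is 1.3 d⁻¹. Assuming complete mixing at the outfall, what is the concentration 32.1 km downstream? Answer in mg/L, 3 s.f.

83 ML/d = 0.9606 m³/s.
After complete mixing, C₀ = (0.9606·260 + 3.48·6.9) / 4.441 = 61.65 mg/L.
Travel time t = 3.21e+04 m / 0.87 m/s = 3.69e+04 s = 0.427 d.
C = 61.65·exp(−1.3·0.427) = 61.65·0.574 = 35.39 mg/L.

35.4 mg/L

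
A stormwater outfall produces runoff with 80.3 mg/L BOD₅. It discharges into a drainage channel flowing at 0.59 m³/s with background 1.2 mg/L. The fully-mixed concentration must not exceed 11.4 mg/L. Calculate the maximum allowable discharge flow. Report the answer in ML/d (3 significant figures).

7.55 ML/d

Mass balance at complete mixing: C_std·(Q_w + Q_r) = Q_w·C_e + Q_r·C_b.
Rearranging, Q_w = Q_r·(C_std − C_b)/(C_e − C_std) = 0.59·(11.4 − 1.2) / (80.3 − 11.4) = 0.08734 m³/s.
= 7.547 ML/d.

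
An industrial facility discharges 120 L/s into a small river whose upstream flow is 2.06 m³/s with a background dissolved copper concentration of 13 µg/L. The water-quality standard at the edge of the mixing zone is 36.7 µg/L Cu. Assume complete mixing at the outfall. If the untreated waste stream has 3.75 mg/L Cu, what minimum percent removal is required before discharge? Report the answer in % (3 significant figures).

120 L/s = 0.12 m³/s.
13 µg/L = 0.013 mg/L.
36.7 µg/L = 0.0367 mg/L.
Mass balance: 0.0367·2.18 = 0.12·Cₑ + 2.06·0.013.
Cₑ = (0.08001 − 0.02678) / 0.12 = 0.4436 mg/L.
Required removal = 1 − 0.4436/3.75 = 88.17 %.

88.2 %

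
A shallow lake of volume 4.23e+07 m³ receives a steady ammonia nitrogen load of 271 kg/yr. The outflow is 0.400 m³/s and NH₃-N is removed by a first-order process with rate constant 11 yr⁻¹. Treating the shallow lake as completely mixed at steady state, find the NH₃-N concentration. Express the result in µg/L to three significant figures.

Outflow Q = 0.400 m³/s × 3.156e+07 s/yr = 1.262e+07 m³/yr.
Steady-state CSTR mass balance: W = Q·C + k·V·C, so C = W/(Q + kV).
Q + kV = 1.262e+07 + 11·4.23e+07 = 4.779e+08 m³/yr.
C = 271/4.779e+08 = 5.67e-07 kg/m³ = 0.000567 mg/L = 0.567 µg/L.

0.567 µg/L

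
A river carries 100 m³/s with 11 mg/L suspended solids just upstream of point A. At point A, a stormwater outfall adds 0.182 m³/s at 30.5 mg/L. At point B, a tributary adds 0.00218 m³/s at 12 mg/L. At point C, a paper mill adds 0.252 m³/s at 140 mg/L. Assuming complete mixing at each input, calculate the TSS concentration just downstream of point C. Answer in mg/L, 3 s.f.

11.4 mg/L

After input A: C = (100·11 + 0.182·30.5) / 100.2 = 11.04 mg/L.
After input B: C = (100.2·11.04 + 0.00218·12) / 100.2 = 11.04 mg/L.
After input C: C = (100.2·11.04 + 0.252·140) / 100.4 = 11.36 mg/L.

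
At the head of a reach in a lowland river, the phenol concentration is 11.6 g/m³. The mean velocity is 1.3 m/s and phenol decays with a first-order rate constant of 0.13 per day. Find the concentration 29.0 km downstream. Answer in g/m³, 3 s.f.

11.2 g/m³

Travel time t = 29.0 km / 1.3 m/s = 2.9e+04/1.3 = 2.231e+04 s = 0.2582 d.
First-order decay: C = 11.6·exp(−0.13·0.2582) = 11.6·0.967 = 11.22 g/m³.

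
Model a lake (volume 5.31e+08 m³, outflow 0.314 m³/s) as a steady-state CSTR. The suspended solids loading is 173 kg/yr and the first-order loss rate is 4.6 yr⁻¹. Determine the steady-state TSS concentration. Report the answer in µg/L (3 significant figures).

0.0705 µg/L

Outflow Q = 0.314 m³/s × 3.156e+07 s/yr = 9.909e+06 m³/yr.
Steady-state CSTR mass balance: W = Q·C + k·V·C, so C = W/(Q + kV).
Q + kV = 9.909e+06 + 4.6·5.31e+08 = 2.453e+09 m³/yr.
C = 173/2.453e+09 = 7.054e-08 kg/m³ = 7.054e-05 mg/L = 0.07054 µg/L.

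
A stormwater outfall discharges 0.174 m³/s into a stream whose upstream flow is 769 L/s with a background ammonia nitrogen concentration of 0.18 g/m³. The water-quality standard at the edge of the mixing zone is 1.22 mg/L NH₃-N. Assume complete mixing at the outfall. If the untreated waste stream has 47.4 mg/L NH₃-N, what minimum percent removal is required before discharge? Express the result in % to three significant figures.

769 L/s = 0.769 m³/s.
Mass balance: 1.22·0.943 = 0.174·Cₑ + 0.769·0.18.
Cₑ = (1.15 − 0.1384) / 0.174 = 5.816 mg/L.
Required removal = 1 − 5.816/47.4 = 87.73 %.

87.7 %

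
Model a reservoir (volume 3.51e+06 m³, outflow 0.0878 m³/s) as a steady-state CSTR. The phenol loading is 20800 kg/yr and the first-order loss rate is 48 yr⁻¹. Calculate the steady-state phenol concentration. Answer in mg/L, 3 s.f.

0.121 mg/L

Outflow Q = 0.0878 m³/s × 3.156e+07 s/yr = 2.771e+06 m³/yr.
Steady-state CSTR mass balance: W = Q·C + k·V·C, so C = W/(Q + kV).
Q + kV = 2.771e+06 + 48·3.51e+06 = 1.713e+08 m³/yr.
C = 20800/1.713e+08 = 0.0001215 kg/m³ = 0.1215 mg/L.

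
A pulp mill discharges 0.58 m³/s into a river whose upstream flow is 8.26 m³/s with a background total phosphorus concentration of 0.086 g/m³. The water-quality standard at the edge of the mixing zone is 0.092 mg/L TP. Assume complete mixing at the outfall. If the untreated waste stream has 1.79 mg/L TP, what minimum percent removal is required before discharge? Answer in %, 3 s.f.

Mass balance: 0.092·8.84 = 0.58·Cₑ + 8.26·0.086.
Cₑ = (0.8133 − 0.7104) / 0.58 = 0.1774 mg/L.
Required removal = 1 − 0.1774/1.79 = 90.09 %.

90.1 %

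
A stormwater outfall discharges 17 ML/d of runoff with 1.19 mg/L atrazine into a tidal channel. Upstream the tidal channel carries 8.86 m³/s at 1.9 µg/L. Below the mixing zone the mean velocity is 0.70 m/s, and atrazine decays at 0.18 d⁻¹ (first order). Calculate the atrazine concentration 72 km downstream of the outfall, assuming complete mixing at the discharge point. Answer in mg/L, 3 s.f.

0.0224 mg/L

17 ML/d = 0.1968 m³/s.
1.9 µg/L = 0.0019 mg/L.
After complete mixing, C₀ = (0.1968·1.19 + 8.86·0.0019) / 9.057 = 0.02771 mg/L.
Travel time t = 7.2e+04 m / 0.70 m/s = 1.029e+05 s = 1.19 d.
C = 0.02771·exp(−0.18·1.19) = 0.02771·0.8071 = 0.02237 mg/L.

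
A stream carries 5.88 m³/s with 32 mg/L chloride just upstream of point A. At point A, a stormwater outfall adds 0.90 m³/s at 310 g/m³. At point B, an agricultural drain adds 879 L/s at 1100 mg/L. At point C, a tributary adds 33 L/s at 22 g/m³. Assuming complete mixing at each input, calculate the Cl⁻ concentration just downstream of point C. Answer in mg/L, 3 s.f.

187 mg/L

After input A: C = (5.88·32 + 0.9·310) / 6.78 = 68.9 mg/L.
879 L/s = 0.879 m³/s.
After input B: C = (6.78·68.9 + 0.879·1100) / 7.659 = 187.2 mg/L.
33 L/s = 0.033 m³/s.
After input C: C = (7.659·187.2 + 0.033·22) / 7.692 = 186.5 mg/L.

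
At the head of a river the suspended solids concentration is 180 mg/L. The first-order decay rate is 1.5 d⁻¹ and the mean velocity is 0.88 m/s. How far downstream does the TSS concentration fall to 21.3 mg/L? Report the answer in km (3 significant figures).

From C = C₀·e^(−kt), t = ln(C₀/C)/k = ln(180/21.3)/1.5 = 2.134/1.5 = 1.423 d.
Distance = v·t = 0.88 m/s × 1.229e+05 s = 1.082e+05 m = 108.2 km.

108 km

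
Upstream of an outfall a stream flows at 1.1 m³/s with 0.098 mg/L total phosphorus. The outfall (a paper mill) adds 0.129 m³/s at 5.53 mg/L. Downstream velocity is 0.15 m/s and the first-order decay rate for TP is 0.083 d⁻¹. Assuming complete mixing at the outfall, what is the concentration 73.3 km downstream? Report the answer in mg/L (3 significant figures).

After complete mixing, C₀ = (0.129·5.53 + 1.1·0.098) / 1.229 = 0.6682 mg/L.
Travel time t = 7.33e+04 m / 0.15 m/s = 4.887e+05 s = 5.656 d.
C = 0.6682·exp(−0.083·5.656) = 0.6682·0.6254 = 0.4178 mg/L.

0.418 mg/L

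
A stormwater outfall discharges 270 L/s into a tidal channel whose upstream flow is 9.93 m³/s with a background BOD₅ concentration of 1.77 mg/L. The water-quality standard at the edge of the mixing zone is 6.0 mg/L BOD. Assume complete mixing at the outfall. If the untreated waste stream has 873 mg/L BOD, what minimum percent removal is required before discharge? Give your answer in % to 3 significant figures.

270 L/s = 0.27 m³/s.
Mass balance: 6·10.2 = 0.27·Cₑ + 9.93·1.77.
Cₑ = (61.2 − 17.58) / 0.27 = 161.6 mg/L.
Required removal = 1 − 161.6/873 = 81.49 %.

81.5 %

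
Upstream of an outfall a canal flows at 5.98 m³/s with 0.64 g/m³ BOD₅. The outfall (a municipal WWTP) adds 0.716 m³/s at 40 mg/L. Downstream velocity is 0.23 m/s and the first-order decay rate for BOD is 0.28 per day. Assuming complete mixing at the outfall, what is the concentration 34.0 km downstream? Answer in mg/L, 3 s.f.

3.00 mg/L

After complete mixing, C₀ = (0.716·40 + 5.98·0.64) / 6.696 = 4.849 mg/L.
Travel time t = 3.4e+04 m / 0.23 m/s = 1.478e+05 s = 1.711 d.
C = 4.849·exp(−0.28·1.711) = 4.849·0.6194 = 3.003 mg/L.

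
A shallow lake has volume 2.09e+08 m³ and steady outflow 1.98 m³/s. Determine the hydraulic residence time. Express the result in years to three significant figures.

3.34 yr

Q = 1.98 m³/s × 3.156e+07 s/yr = 6.248e+07 m³/yr.
Hydraulic residence time τ = V/Q = 2.09e+08/6.248e+07 = 3.345 yr.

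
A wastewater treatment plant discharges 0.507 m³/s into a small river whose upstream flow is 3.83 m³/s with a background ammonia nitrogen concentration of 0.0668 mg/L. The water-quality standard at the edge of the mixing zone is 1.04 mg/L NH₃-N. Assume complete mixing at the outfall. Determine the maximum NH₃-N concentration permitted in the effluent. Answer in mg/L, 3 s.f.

Mass balance: 1.04·4.337 = 0.507·Cₑ + 3.83·0.0668.
Cₑ = (4.51 − 0.2558) / 0.507 = 8.392 mg/L.

8.39 mg/L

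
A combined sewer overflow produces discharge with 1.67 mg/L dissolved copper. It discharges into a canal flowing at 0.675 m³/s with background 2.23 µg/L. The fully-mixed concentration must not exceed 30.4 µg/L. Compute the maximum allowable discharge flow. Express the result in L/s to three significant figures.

11.6 L/s

2.23 µg/L = 0.00223 mg/L.
30.4 µg/L = 0.0304 mg/L.
Mass balance at complete mixing: C_std·(Q_w + Q_r) = Q_w·C_e + Q_r·C_b.
Rearranging, Q_w = Q_r·(C_std − C_b)/(C_e − C_std) = 0.675·(0.0304 − 0.00223) / (1.67 − 0.0304) = 0.0116 m³/s.
= 11.6 L/s.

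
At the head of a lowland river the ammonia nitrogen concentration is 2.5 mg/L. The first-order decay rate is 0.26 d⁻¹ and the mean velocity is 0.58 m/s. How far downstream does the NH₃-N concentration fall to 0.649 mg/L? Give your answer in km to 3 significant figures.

260 km

From C = C₀·e^(−kt), t = ln(C₀/C)/k = ln(2.5/0.649)/0.26 = 1.349/0.26 = 5.187 d.
Distance = v·t = 0.58 m/s × 4.482e+05 s = 2.599e+05 m = 259.9 km.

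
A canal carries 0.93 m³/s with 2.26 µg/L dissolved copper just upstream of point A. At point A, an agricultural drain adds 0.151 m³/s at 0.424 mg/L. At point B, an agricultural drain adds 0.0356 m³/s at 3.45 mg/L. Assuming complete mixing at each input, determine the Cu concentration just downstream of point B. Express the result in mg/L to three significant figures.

2.26 µg/L = 0.00226 mg/L.
After input A: C = (0.93·0.00226 + 0.151·0.424) / 1.081 = 0.06117 mg/L.
After input B: C = (1.081·0.06117 + 0.0356·3.45) / 1.117 = 0.1692 mg/L.

0.169 mg/L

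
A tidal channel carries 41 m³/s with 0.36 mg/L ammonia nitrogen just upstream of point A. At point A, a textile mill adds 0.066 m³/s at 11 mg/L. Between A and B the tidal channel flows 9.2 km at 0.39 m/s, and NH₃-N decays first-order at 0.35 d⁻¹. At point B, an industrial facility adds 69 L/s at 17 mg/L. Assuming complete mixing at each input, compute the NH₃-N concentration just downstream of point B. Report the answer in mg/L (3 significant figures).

0.371 mg/L

After input A: C = (41·0.36 + 0.066·11) / 41.07 = 0.3771 mg/L.
Over the 9.2 km reach to input B (t = 2.359e+04 s = 0.273 d), decay gives C = 0.3771·exp(−0.35·0.273) = 0.3427 mg/L.
69 L/s = 0.069 m³/s.
After input B: C = (41.07·0.3427 + 0.069·17) / 41.14 = 0.3707 mg/L.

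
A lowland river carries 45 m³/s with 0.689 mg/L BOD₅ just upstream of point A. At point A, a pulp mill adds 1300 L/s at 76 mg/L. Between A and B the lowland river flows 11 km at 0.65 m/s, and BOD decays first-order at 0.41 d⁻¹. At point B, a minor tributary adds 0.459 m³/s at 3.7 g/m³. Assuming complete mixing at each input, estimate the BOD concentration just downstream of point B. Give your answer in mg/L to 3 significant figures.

1300 L/s = 1.3 m³/s.
After input A: C = (45·0.689 + 1.3·76) / 46.3 = 2.804 mg/L.
Over the 11 km reach to input B (t = 1.692e+04 s = 0.1959 d), decay gives C = 2.804·exp(−0.41·0.1959) = 2.587 mg/L.
After input B: C = (46.3·2.587 + 0.459·3.7) / 46.76 = 2.598 mg/L.

2.60 mg/L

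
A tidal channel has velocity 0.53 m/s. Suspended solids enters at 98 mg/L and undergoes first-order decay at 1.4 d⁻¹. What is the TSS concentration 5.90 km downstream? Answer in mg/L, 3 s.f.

Travel time t = 5.90 km / 0.53 m/s = 5900/0.53 = 1.113e+04 s = 0.1288 d.
First-order decay: C = 98·exp(−1.4·0.1288) = 98·0.835 = 81.83 mg/L.

81.8 mg/L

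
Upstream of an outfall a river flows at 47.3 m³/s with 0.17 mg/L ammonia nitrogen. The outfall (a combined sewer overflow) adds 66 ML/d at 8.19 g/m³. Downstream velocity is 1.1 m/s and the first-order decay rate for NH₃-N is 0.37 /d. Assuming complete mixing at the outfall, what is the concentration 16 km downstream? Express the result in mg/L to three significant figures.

0.279 mg/L

66 ML/d = 0.7639 m³/s.
After complete mixing, C₀ = (0.7639·8.19 + 47.3·0.17) / 48.06 = 0.2975 mg/L.
Travel time t = 1.6e+04 m / 1.1 m/s = 1.455e+04 s = 0.1684 d.
C = 0.2975·exp(−0.37·0.1684) = 0.2975·0.9396 = 0.2795 mg/L.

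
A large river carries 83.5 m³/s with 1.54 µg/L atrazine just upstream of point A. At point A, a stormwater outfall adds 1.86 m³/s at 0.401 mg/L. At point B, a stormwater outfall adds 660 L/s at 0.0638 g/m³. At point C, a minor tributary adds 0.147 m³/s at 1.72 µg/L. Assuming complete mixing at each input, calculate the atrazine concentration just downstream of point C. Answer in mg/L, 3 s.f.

0.0106 mg/L

1.54 µg/L = 0.00154 mg/L.
After input A: C = (83.5·0.00154 + 1.86·0.401) / 85.36 = 0.01024 mg/L.
660 L/s = 0.66 m³/s.
After input B: C = (85.36·0.01024 + 0.66·0.0638) / 86.02 = 0.01066 mg/L.
1.72 µg/L = 0.00172 mg/L.
After input C: C = (86.02·0.01066 + 0.147·0.00172) / 86.17 = 0.01064 mg/L.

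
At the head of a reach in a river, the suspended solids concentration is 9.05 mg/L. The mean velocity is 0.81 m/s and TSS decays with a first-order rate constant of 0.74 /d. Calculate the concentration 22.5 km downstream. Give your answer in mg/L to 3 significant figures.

Travel time t = 22.5 km / 0.81 m/s = 2.25e+04/0.81 = 2.778e+04 s = 0.3215 d.
First-order decay: C = 9.05·exp(−0.74·0.3215) = 9.05·0.7883 = 7.134 mg/L.

7.13 mg/L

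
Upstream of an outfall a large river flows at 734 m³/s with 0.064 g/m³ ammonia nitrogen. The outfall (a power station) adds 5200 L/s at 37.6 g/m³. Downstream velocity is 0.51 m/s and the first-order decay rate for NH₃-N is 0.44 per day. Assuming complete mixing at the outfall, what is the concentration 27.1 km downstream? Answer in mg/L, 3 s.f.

5200 L/s = 5.2 m³/s.
After complete mixing, C₀ = (5.2·37.6 + 734·0.064) / 739.2 = 0.3281 mg/L.
Travel time t = 2.71e+04 m / 0.51 m/s = 5.314e+04 s = 0.615 d.
C = 0.3281·exp(−0.44·0.615) = 0.3281·0.7629 = 0.2503 mg/L.

0.250 mg/L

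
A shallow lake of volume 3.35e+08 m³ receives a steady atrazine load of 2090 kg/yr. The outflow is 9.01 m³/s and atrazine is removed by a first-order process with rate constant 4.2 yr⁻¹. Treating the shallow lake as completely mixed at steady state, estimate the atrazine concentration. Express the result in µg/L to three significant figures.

1.24 µg/L

Outflow Q = 9.01 m³/s × 3.156e+07 s/yr = 2.843e+08 m³/yr.
Steady-state CSTR mass balance: W = Q·C + k·V·C, so C = W/(Q + kV).
Q + kV = 2.843e+08 + 4.2·3.35e+08 = 1.691e+09 m³/yr.
C = 2090/1.691e+09 = 1.236e-06 kg/m³ = 0.001236 mg/L = 1.236 µg/L.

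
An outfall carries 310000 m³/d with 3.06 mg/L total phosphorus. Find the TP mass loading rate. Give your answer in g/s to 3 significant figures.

310000 m³/d = 3.588 m³/s.
Mass flux = Q·C = 3.588 m³/s × 3.06 g/m³ = 10.98 g/s.

11.0 g/s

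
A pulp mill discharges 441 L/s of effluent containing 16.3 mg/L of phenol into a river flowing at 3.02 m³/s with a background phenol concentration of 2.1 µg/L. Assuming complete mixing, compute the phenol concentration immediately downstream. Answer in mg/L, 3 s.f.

441 L/s = 0.441 m³/s.
2.1 µg/L = 0.0021 mg/L.
Conservation of mass across the mixing zone: C = (0.441·16.3 + 3.02·0.0021) / (0.441 + 3.02) = 7.195/3.461 = 2.079 mg/L.

2.08 mg/L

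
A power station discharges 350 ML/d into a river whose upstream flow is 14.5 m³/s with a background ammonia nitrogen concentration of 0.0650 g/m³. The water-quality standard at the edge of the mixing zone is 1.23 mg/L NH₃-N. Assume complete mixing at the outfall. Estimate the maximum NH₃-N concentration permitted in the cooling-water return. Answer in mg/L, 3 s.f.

5.40 mg/L

350 ML/d = 4.051 m³/s.
Mass balance: 1.23·18.55 = 4.051·Cₑ + 14.5·0.065.
Cₑ = (22.82 − 0.9425) / 4.051 = 5.4 mg/L.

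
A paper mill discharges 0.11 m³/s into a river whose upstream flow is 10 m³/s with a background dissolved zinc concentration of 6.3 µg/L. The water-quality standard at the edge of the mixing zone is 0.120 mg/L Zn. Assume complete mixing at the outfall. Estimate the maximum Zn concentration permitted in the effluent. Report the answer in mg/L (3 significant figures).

10.5 mg/L

6.3 µg/L = 0.0063 mg/L.
Mass balance: 0.12·10.11 = 0.11·Cₑ + 10·0.0063.
Cₑ = (1.213 − 0.063) / 0.11 = 10.46 mg/L.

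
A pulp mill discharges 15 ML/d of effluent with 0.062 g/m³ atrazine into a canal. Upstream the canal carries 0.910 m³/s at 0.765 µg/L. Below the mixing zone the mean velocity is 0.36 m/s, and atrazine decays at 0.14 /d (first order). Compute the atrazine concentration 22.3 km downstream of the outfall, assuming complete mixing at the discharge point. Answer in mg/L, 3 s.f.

15 ML/d = 0.1736 m³/s.
0.765 µg/L = 0.000765 mg/L.
After complete mixing, C₀ = (0.1736·0.062 + 0.91·0.000765) / 1.084 = 0.01058 mg/L.
Travel time t = 2.23e+04 m / 0.36 m/s = 6.194e+04 s = 0.7169 d.
C = 0.01058·exp(−0.14·0.7169) = 0.01058·0.9045 = 0.009566 mg/L.

0.00957 mg/L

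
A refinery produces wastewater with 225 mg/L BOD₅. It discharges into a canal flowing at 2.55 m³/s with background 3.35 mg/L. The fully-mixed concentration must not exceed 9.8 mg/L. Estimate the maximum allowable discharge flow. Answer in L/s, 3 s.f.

76.4 L/s

Mass balance at complete mixing: C_std·(Q_w + Q_r) = Q_w·C_e + Q_r·C_b.
Rearranging, Q_w = Q_r·(C_std − C_b)/(C_e − C_std) = 2.55·(9.8 − 3.35) / (225 − 9.8) = 0.07643 m³/s.
= 76.43 L/s.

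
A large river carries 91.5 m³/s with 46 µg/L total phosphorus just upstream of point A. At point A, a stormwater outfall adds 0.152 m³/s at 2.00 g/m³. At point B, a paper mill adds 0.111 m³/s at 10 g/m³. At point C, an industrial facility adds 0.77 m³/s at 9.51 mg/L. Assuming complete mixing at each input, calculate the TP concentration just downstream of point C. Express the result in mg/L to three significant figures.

46 µg/L = 0.046 mg/L.
After input A: C = (91.5·0.046 + 0.152·2) / 91.65 = 0.04924 mg/L.
After input B: C = (91.65·0.04924 + 0.111·10) / 91.76 = 0.06128 mg/L.
After input C: C = (91.76·0.06128 + 0.77·9.51) / 92.53 = 0.1399 mg/L.

0.140 mg/L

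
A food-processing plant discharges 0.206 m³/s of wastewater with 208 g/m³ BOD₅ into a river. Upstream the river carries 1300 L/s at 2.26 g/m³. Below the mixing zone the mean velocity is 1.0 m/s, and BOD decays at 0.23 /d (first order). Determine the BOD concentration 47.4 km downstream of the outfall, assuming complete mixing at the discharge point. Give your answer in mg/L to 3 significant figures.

1300 L/s = 1.3 m³/s.
After complete mixing, C₀ = (0.206·208 + 1.3·2.26) / 1.506 = 30.4 mg/L.
Travel time t = 4.74e+04 m / 1.0 m/s = 4.74e+04 s = 0.5486 d.
C = 30.4·exp(−0.23·0.5486) = 30.4·0.8815 = 26.8 mg/L.

26.8 mg/L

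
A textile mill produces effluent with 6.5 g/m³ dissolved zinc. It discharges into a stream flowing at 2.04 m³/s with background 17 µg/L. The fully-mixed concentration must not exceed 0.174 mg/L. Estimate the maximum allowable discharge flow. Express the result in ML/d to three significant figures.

17 µg/L = 0.017 mg/L.
Mass balance at complete mixing: C_std·(Q_w + Q_r) = Q_w·C_e + Q_r·C_b.
Rearranging, Q_w = Q_r·(C_std − C_b)/(C_e − C_std) = 2.04·(0.174 − 0.017) / (6.5 − 0.174) = 0.05063 m³/s.
= 4.374 ML/d.

4.37 ML/d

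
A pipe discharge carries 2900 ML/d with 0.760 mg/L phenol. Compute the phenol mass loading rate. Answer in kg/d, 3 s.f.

2900 ML/d = 33.56 m³/s.
Mass flux = Q·C = 33.56 m³/s × 0.76 g/m³ = 25.51 g/s.
= 25.51 g/s × 86.4 = 2204 kg/d.

2200 kg/d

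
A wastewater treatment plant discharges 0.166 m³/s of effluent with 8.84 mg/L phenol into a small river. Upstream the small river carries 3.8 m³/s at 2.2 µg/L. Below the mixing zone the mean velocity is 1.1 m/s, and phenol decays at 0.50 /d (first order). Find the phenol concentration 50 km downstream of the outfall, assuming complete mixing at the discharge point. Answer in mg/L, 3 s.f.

0.286 mg/L

2.2 µg/L = 0.0022 mg/L.
After complete mixing, C₀ = (0.166·8.84 + 3.8·0.0022) / 3.966 = 0.3721 mg/L.
Travel time t = 5e+04 m / 1.1 m/s = 4.545e+04 s = 0.5261 d.
C = 0.3721·exp(−0.50·0.5261) = 0.3721·0.7687 = 0.286 mg/L.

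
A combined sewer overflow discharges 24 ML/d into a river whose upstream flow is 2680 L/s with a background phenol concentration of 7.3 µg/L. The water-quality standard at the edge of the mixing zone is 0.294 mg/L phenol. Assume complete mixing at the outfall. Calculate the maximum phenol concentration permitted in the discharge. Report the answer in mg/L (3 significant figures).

3.06 mg/L

24 ML/d = 0.2778 m³/s.
2680 L/s = 2.68 m³/s.
7.3 µg/L = 0.0073 mg/L.
Mass balance: 0.294·2.958 = 0.2778·Cₑ + 2.68·0.0073.
Cₑ = (0.8696 − 0.01956) / 0.2778 = 3.06 mg/L.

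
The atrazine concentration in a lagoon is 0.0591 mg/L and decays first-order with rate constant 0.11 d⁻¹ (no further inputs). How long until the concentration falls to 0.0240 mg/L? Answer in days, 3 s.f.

8.19 d

t = ln(C₀/C)/k = ln(0.0591/0.0240)/0.11 = 0.9012/0.11 = 8.193 d.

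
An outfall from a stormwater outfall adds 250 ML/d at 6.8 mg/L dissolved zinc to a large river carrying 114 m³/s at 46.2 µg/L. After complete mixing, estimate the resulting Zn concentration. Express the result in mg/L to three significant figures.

0.213 mg/L

250 ML/d = 2.894 m³/s.
46.2 µg/L = 0.0462 mg/L.
By mass balance at complete mixing, C = (2.894·6.8 + 114·0.0462) / (2.894 + 114) = 24.94/116.9 = 0.2134 mg/L.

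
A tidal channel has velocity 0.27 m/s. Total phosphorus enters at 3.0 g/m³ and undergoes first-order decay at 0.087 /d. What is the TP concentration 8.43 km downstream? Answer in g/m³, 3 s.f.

Travel time t = 8.43 km / 0.27 m/s = 8430/0.27 = 3.122e+04 s = 0.3614 d.
First-order decay: C = 3.0·exp(−0.087·0.3614) = 3.0·0.9691 = 2.907 g/m³.

2.91 g/m³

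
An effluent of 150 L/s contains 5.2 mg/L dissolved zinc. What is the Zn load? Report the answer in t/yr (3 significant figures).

24.6 t/yr

150 L/s = 0.15 m³/s.
Mass flux = Q·C = 0.15 m³/s × 5.2 g/m³ = 0.78 g/s.
= 0.78 g/s × 31.56 = 24.61 t/yr.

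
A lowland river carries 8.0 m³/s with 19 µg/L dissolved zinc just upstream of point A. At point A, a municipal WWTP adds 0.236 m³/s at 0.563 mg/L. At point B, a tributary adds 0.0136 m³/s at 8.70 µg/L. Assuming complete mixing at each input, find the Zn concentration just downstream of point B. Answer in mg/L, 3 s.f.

19 µg/L = 0.019 mg/L.
After input A: C = (8·0.019 + 0.236·0.563) / 8.236 = 0.03459 mg/L.
8.70 µg/L = 0.0087 mg/L.
After input B: C = (8.236·0.03459 + 0.0136·0.0087) / 8.25 = 0.03455 mg/L.

0.0345 mg/L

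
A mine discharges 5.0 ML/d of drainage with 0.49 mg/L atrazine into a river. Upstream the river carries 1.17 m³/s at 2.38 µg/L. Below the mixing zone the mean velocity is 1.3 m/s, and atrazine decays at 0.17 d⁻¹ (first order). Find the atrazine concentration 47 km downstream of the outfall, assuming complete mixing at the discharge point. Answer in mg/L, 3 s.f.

0.0236 mg/L

5.0 ML/d = 0.05787 m³/s.
2.38 µg/L = 0.00238 mg/L.
After complete mixing, C₀ = (0.05787·0.49 + 1.17·0.00238) / 1.228 = 0.02536 mg/L.
Travel time t = 4.7e+04 m / 1.3 m/s = 3.615e+04 s = 0.4184 d.
C = 0.02536·exp(−0.17·0.4184) = 0.02536·0.9313 = 0.02362 mg/L.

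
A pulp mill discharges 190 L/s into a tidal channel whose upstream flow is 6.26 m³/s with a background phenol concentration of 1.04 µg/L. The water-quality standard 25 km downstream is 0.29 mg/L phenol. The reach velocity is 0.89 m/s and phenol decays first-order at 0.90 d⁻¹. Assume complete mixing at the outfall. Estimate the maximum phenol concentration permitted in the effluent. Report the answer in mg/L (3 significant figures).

190 L/s = 0.19 m³/s.
1.04 µg/L = 0.00104 mg/L.
Travel time to the compliance point: t = 2.5e+04/0.89 = 2.809e+04 s = 0.3251 d; decay factor exp(−0.90·0.3251) = 0.7463.
So the concentration just after mixing may be at most 0.29/0.7463 = 0.3886 mg/L.
Mass balance: 0.3886·6.45 = 0.19·Cₑ + 6.26·0.00104.
Cₑ = (2.506 − 0.00651) / 0.19 = 13.16 mg/L.

13.2 mg/L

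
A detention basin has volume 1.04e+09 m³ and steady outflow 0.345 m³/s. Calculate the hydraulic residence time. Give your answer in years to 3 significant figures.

95.5 yr

Q = 0.345 m³/s × 3.156e+07 s/yr = 1.089e+07 m³/yr.
Hydraulic residence time τ = V/Q = 1.04e+09/1.089e+07 = 95.52 yr.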